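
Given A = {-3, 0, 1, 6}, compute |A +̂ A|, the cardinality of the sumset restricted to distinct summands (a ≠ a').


Restricted sumset: A +̂ A = {a + a' : a ∈ A, a' ∈ A, a ≠ a'}.
Equivalently, take A + A and drop any sum 2a that is achievable ONLY as a + a for a ∈ A (i.e. sums representable only with equal summands).
Enumerate pairs (a, a') with a < a' (symmetric, so each unordered pair gives one sum; this covers all a ≠ a'):
  -3 + 0 = -3
  -3 + 1 = -2
  -3 + 6 = 3
  0 + 1 = 1
  0 + 6 = 6
  1 + 6 = 7
Collected distinct sums: {-3, -2, 1, 3, 6, 7}
|A +̂ A| = 6
(Reference bound: |A +̂ A| ≥ 2|A| - 3 for |A| ≥ 2, with |A| = 4 giving ≥ 5.)

|A +̂ A| = 6


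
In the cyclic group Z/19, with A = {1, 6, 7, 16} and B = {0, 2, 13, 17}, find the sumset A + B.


Work in Z/19Z: reduce every sum a + b modulo 19.
Enumerate all 16 pairs:
a = 1: 1+0=1, 1+2=3, 1+13=14, 1+17=18
a = 6: 6+0=6, 6+2=8, 6+13=0, 6+17=4
a = 7: 7+0=7, 7+2=9, 7+13=1, 7+17=5
a = 16: 16+0=16, 16+2=18, 16+13=10, 16+17=14
Distinct residues collected: {0, 1, 3, 4, 5, 6, 7, 8, 9, 10, 14, 16, 18}
|A + B| = 13 (out of 19 total residues).

A + B = {0, 1, 3, 4, 5, 6, 7, 8, 9, 10, 14, 16, 18}


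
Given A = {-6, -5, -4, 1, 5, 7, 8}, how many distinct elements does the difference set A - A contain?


A - A = {a - a' : a, a' ∈ A}; |A| = 7.
Bounds: 2|A|-1 ≤ |A - A| ≤ |A|² - |A| + 1, i.e. 13 ≤ |A - A| ≤ 43.
Note: 0 ∈ A - A always (from a - a). The set is symmetric: if d ∈ A - A then -d ∈ A - A.
Enumerate nonzero differences d = a - a' with a > a' (then include -d):
Positive differences: {1, 2, 3, 4, 5, 6, 7, 9, 10, 11, 12, 13, 14}
Full difference set: {0} ∪ (positive diffs) ∪ (negative diffs).
|A - A| = 1 + 2·13 = 27 (matches direct enumeration: 27).

|A - A| = 27


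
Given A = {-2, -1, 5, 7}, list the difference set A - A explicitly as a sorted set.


A - A = {a - a' : a, a' ∈ A}.
Compute a - a' for each ordered pair (a, a'):
a = -2: -2--2=0, -2--1=-1, -2-5=-7, -2-7=-9
a = -1: -1--2=1, -1--1=0, -1-5=-6, -1-7=-8
a = 5: 5--2=7, 5--1=6, 5-5=0, 5-7=-2
a = 7: 7--2=9, 7--1=8, 7-5=2, 7-7=0
Collecting distinct values (and noting 0 appears from a-a):
A - A = {-9, -8, -7, -6, -2, -1, 0, 1, 2, 6, 7, 8, 9}
|A - A| = 13

A - A = {-9, -8, -7, -6, -2, -1, 0, 1, 2, 6, 7, 8, 9}


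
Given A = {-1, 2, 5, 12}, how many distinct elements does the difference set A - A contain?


A - A = {a - a' : a, a' ∈ A}; |A| = 4.
Bounds: 2|A|-1 ≤ |A - A| ≤ |A|² - |A| + 1, i.e. 7 ≤ |A - A| ≤ 13.
Note: 0 ∈ A - A always (from a - a). The set is symmetric: if d ∈ A - A then -d ∈ A - A.
Enumerate nonzero differences d = a - a' with a > a' (then include -d):
Positive differences: {3, 6, 7, 10, 13}
Full difference set: {0} ∪ (positive diffs) ∪ (negative diffs).
|A - A| = 1 + 2·5 = 11 (matches direct enumeration: 11).

|A - A| = 11


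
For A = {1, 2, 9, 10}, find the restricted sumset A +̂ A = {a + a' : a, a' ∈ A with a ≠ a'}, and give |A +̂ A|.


Restricted sumset: A +̂ A = {a + a' : a ∈ A, a' ∈ A, a ≠ a'}.
Equivalently, take A + A and drop any sum 2a that is achievable ONLY as a + a for a ∈ A (i.e. sums representable only with equal summands).
Enumerate pairs (a, a') with a < a' (symmetric, so each unordered pair gives one sum; this covers all a ≠ a'):
  1 + 2 = 3
  1 + 9 = 10
  1 + 10 = 11
  2 + 9 = 11
  2 + 10 = 12
  9 + 10 = 19
Collected distinct sums: {3, 10, 11, 12, 19}
|A +̂ A| = 5
(Reference bound: |A +̂ A| ≥ 2|A| - 3 for |A| ≥ 2, with |A| = 4 giving ≥ 5.)

|A +̂ A| = 5


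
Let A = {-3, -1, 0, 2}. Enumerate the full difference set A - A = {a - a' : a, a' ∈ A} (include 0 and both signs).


A - A = {a - a' : a, a' ∈ A}.
Compute a - a' for each ordered pair (a, a'):
a = -3: -3--3=0, -3--1=-2, -3-0=-3, -3-2=-5
a = -1: -1--3=2, -1--1=0, -1-0=-1, -1-2=-3
a = 0: 0--3=3, 0--1=1, 0-0=0, 0-2=-2
a = 2: 2--3=5, 2--1=3, 2-0=2, 2-2=0
Collecting distinct values (and noting 0 appears from a-a):
A - A = {-5, -3, -2, -1, 0, 1, 2, 3, 5}
|A - A| = 9

A - A = {-5, -3, -2, -1, 0, 1, 2, 3, 5}


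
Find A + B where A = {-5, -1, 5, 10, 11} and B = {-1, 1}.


A + B = {a + b : a ∈ A, b ∈ B}.
Enumerate all |A|·|B| = 5·2 = 10 pairs (a, b) and collect distinct sums.
a = -5: -5+-1=-6, -5+1=-4
a = -1: -1+-1=-2, -1+1=0
a = 5: 5+-1=4, 5+1=6
a = 10: 10+-1=9, 10+1=11
a = 11: 11+-1=10, 11+1=12
Collecting distinct sums: A + B = {-6, -4, -2, 0, 4, 6, 9, 10, 11, 12}
|A + B| = 10

A + B = {-6, -4, -2, 0, 4, 6, 9, 10, 11, 12}


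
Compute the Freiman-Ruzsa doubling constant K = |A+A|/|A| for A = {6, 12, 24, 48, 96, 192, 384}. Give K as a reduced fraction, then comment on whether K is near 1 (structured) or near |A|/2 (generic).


|A| = 7.
Compute A + A by enumerating all 49 pairs.
A + A = {12, 18, 24, 30, 36, 48, 54, 60, 72, 96, 102, 108, 120, 144, 192, 198, 204, 216, 240, 288, 384, 390, 396, 408, 432, 480, 576, 768}, so |A + A| = 28.
K = |A + A| / |A| = 28/7 = 4/1 ≈ 4.0000.
Reference: AP of size 7 gives K = 13/7 ≈ 1.8571; a fully generic set of size 7 gives K ≈ 4.0000.

|A| = 7, |A + A| = 28, K = 28/7 = 4/1.


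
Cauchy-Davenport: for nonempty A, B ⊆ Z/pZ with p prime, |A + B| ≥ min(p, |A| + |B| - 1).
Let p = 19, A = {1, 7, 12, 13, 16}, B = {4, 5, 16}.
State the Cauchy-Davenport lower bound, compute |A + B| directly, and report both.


Cauchy-Davenport: |A + B| ≥ min(p, |A| + |B| - 1) for A, B nonempty in Z/pZ.
|A| = 5, |B| = 3, p = 19.
CD lower bound = min(19, 5 + 3 - 1) = min(19, 7) = 7.
Compute A + B mod 19 directly:
a = 1: 1+4=5, 1+5=6, 1+16=17
a = 7: 7+4=11, 7+5=12, 7+16=4
a = 12: 12+4=16, 12+5=17, 12+16=9
a = 13: 13+4=17, 13+5=18, 13+16=10
a = 16: 16+4=1, 16+5=2, 16+16=13
A + B = {1, 2, 4, 5, 6, 9, 10, 11, 12, 13, 16, 17, 18}, so |A + B| = 13.
Verify: 13 ≥ 7? Yes ✓.

CD lower bound = 7, actual |A + B| = 13.


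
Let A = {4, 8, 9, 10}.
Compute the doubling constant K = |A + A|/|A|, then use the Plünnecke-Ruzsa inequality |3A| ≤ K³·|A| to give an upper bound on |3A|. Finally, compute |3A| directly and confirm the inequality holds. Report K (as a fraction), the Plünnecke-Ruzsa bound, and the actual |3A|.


|A| = 4.
Step 1: Compute A + A by enumerating all 16 pairs.
A + A = {8, 12, 13, 14, 16, 17, 18, 19, 20}, so |A + A| = 9.
Step 2: Doubling constant K = |A + A|/|A| = 9/4 = 9/4 ≈ 2.2500.
Step 3: Plünnecke-Ruzsa gives |3A| ≤ K³·|A| = (2.2500)³ · 4 ≈ 45.5625.
Step 4: Compute 3A = A + A + A directly by enumerating all triples (a,b,c) ∈ A³; |3A| = 15.
Step 5: Check 15 ≤ 45.5625? Yes ✓.

K = 9/4, Plünnecke-Ruzsa bound K³|A| ≈ 45.5625, |3A| = 15, inequality holds.


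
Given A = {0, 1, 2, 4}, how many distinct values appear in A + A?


A + A = {a + a' : a, a' ∈ A}; |A| = 4.
General bounds: 2|A| - 1 ≤ |A + A| ≤ |A|(|A|+1)/2, i.e. 7 ≤ |A + A| ≤ 10.
Lower bound 2|A|-1 is attained iff A is an arithmetic progression.
Enumerate sums a + a' for a ≤ a' (symmetric, so this suffices):
a = 0: 0+0=0, 0+1=1, 0+2=2, 0+4=4
a = 1: 1+1=2, 1+2=3, 1+4=5
a = 2: 2+2=4, 2+4=6
a = 4: 4+4=8
Distinct sums: {0, 1, 2, 3, 4, 5, 6, 8}
|A + A| = 8

|A + A| = 8


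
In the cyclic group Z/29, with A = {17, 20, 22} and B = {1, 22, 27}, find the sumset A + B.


Work in Z/29Z: reduce every sum a + b modulo 29.
Enumerate all 9 pairs:
a = 17: 17+1=18, 17+22=10, 17+27=15
a = 20: 20+1=21, 20+22=13, 20+27=18
a = 22: 22+1=23, 22+22=15, 22+27=20
Distinct residues collected: {10, 13, 15, 18, 20, 21, 23}
|A + B| = 7 (out of 29 total residues).

A + B = {10, 13, 15, 18, 20, 21, 23}


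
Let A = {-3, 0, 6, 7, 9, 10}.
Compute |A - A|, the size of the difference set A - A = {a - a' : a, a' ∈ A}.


A - A = {a - a' : a, a' ∈ A}; |A| = 6.
Bounds: 2|A|-1 ≤ |A - A| ≤ |A|² - |A| + 1, i.e. 11 ≤ |A - A| ≤ 31.
Note: 0 ∈ A - A always (from a - a). The set is symmetric: if d ∈ A - A then -d ∈ A - A.
Enumerate nonzero differences d = a - a' with a > a' (then include -d):
Positive differences: {1, 2, 3, 4, 6, 7, 9, 10, 12, 13}
Full difference set: {0} ∪ (positive diffs) ∪ (negative diffs).
|A - A| = 1 + 2·10 = 21 (matches direct enumeration: 21).

|A - A| = 21


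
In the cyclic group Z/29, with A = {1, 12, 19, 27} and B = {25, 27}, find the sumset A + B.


Work in Z/29Z: reduce every sum a + b modulo 29.
Enumerate all 8 pairs:
a = 1: 1+25=26, 1+27=28
a = 12: 12+25=8, 12+27=10
a = 19: 19+25=15, 19+27=17
a = 27: 27+25=23, 27+27=25
Distinct residues collected: {8, 10, 15, 17, 23, 25, 26, 28}
|A + B| = 8 (out of 29 total residues).

A + B = {8, 10, 15, 17, 23, 25, 26, 28}


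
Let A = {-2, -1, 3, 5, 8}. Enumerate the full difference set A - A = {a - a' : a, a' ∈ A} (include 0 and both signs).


A - A = {a - a' : a, a' ∈ A}.
Compute a - a' for each ordered pair (a, a'):
a = -2: -2--2=0, -2--1=-1, -2-3=-5, -2-5=-7, -2-8=-10
a = -1: -1--2=1, -1--1=0, -1-3=-4, -1-5=-6, -1-8=-9
a = 3: 3--2=5, 3--1=4, 3-3=0, 3-5=-2, 3-8=-5
a = 5: 5--2=7, 5--1=6, 5-3=2, 5-5=0, 5-8=-3
a = 8: 8--2=10, 8--1=9, 8-3=5, 8-5=3, 8-8=0
Collecting distinct values (and noting 0 appears from a-a):
A - A = {-10, -9, -7, -6, -5, -4, -3, -2, -1, 0, 1, 2, 3, 4, 5, 6, 7, 9, 10}
|A - A| = 19

A - A = {-10, -9, -7, -6, -5, -4, -3, -2, -1, 0, 1, 2, 3, 4, 5, 6, 7, 9, 10}


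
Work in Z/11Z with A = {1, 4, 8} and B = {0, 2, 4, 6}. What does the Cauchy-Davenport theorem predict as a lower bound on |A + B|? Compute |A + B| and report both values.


Cauchy-Davenport: |A + B| ≥ min(p, |A| + |B| - 1) for A, B nonempty in Z/pZ.
|A| = 3, |B| = 4, p = 11.
CD lower bound = min(11, 3 + 4 - 1) = min(11, 6) = 6.
Compute A + B mod 11 directly:
a = 1: 1+0=1, 1+2=3, 1+4=5, 1+6=7
a = 4: 4+0=4, 4+2=6, 4+4=8, 4+6=10
a = 8: 8+0=8, 8+2=10, 8+4=1, 8+6=3
A + B = {1, 3, 4, 5, 6, 7, 8, 10}, so |A + B| = 8.
Verify: 8 ≥ 6? Yes ✓.

CD lower bound = 6, actual |A + B| = 8.


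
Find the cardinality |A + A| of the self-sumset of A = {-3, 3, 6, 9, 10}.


A + A = {a + a' : a, a' ∈ A}; |A| = 5.
General bounds: 2|A| - 1 ≤ |A + A| ≤ |A|(|A|+1)/2, i.e. 9 ≤ |A + A| ≤ 15.
Lower bound 2|A|-1 is attained iff A is an arithmetic progression.
Enumerate sums a + a' for a ≤ a' (symmetric, so this suffices):
a = -3: -3+-3=-6, -3+3=0, -3+6=3, -3+9=6, -3+10=7
a = 3: 3+3=6, 3+6=9, 3+9=12, 3+10=13
a = 6: 6+6=12, 6+9=15, 6+10=16
a = 9: 9+9=18, 9+10=19
a = 10: 10+10=20
Distinct sums: {-6, 0, 3, 6, 7, 9, 12, 13, 15, 16, 18, 19, 20}
|A + A| = 13

|A + A| = 13


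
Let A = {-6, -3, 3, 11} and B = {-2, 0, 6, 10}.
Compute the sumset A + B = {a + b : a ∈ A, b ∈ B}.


A + B = {a + b : a ∈ A, b ∈ B}.
Enumerate all |A|·|B| = 4·4 = 16 pairs (a, b) and collect distinct sums.
a = -6: -6+-2=-8, -6+0=-6, -6+6=0, -6+10=4
a = -3: -3+-2=-5, -3+0=-3, -3+6=3, -3+10=7
a = 3: 3+-2=1, 3+0=3, 3+6=9, 3+10=13
a = 11: 11+-2=9, 11+0=11, 11+6=17, 11+10=21
Collecting distinct sums: A + B = {-8, -6, -5, -3, 0, 1, 3, 4, 7, 9, 11, 13, 17, 21}
|A + B| = 14

A + B = {-8, -6, -5, -3, 0, 1, 3, 4, 7, 9, 11, 13, 17, 21}


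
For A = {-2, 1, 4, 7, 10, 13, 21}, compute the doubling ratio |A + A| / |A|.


|A| = 7.
Compute A + A by enumerating all 49 pairs.
A + A = {-4, -1, 2, 5, 8, 11, 14, 17, 19, 20, 22, 23, 25, 26, 28, 31, 34, 42}, so |A + A| = 18.
K = |A + A| / |A| = 18/7 (already in lowest terms) ≈ 2.5714.
Reference: AP of size 7 gives K = 13/7 ≈ 1.8571; a fully generic set of size 7 gives K ≈ 4.0000.

|A| = 7, |A + A| = 18, K = 18/7.


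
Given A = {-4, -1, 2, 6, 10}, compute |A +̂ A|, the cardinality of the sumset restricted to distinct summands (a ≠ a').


Restricted sumset: A +̂ A = {a + a' : a ∈ A, a' ∈ A, a ≠ a'}.
Equivalently, take A + A and drop any sum 2a that is achievable ONLY as a + a for a ∈ A (i.e. sums representable only with equal summands).
Enumerate pairs (a, a') with a < a' (symmetric, so each unordered pair gives one sum; this covers all a ≠ a'):
  -4 + -1 = -5
  -4 + 2 = -2
  -4 + 6 = 2
  -4 + 10 = 6
  -1 + 2 = 1
  -1 + 6 = 5
  -1 + 10 = 9
  2 + 6 = 8
  2 + 10 = 12
  6 + 10 = 16
Collected distinct sums: {-5, -2, 1, 2, 5, 6, 8, 9, 12, 16}
|A +̂ A| = 10
(Reference bound: |A +̂ A| ≥ 2|A| - 3 for |A| ≥ 2, with |A| = 5 giving ≥ 7.)

|A +̂ A| = 10


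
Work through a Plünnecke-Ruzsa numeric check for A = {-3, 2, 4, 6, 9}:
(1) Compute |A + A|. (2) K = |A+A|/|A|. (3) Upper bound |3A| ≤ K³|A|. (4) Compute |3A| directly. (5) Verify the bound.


|A| = 5.
Step 1: Compute A + A by enumerating all 25 pairs.
A + A = {-6, -1, 1, 3, 4, 6, 8, 10, 11, 12, 13, 15, 18}, so |A + A| = 13.
Step 2: Doubling constant K = |A + A|/|A| = 13/5 = 13/5 ≈ 2.6000.
Step 3: Plünnecke-Ruzsa gives |3A| ≤ K³·|A| = (2.6000)³ · 5 ≈ 87.8800.
Step 4: Compute 3A = A + A + A directly by enumerating all triples (a,b,c) ∈ A³; |3A| = 25.
Step 5: Check 25 ≤ 87.8800? Yes ✓.

K = 13/5, Plünnecke-Ruzsa bound K³|A| ≈ 87.8800, |3A| = 25, inequality holds.


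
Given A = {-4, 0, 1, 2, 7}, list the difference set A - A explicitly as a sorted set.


A - A = {a - a' : a, a' ∈ A}.
Compute a - a' for each ordered pair (a, a'):
a = -4: -4--4=0, -4-0=-4, -4-1=-5, -4-2=-6, -4-7=-11
a = 0: 0--4=4, 0-0=0, 0-1=-1, 0-2=-2, 0-7=-7
a = 1: 1--4=5, 1-0=1, 1-1=0, 1-2=-1, 1-7=-6
a = 2: 2--4=6, 2-0=2, 2-1=1, 2-2=0, 2-7=-5
a = 7: 7--4=11, 7-0=7, 7-1=6, 7-2=5, 7-7=0
Collecting distinct values (and noting 0 appears from a-a):
A - A = {-11, -7, -6, -5, -4, -2, -1, 0, 1, 2, 4, 5, 6, 7, 11}
|A - A| = 15

A - A = {-11, -7, -6, -5, -4, -2, -1, 0, 1, 2, 4, 5, 6, 7, 11}


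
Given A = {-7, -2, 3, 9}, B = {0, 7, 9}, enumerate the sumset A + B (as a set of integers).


A + B = {a + b : a ∈ A, b ∈ B}.
Enumerate all |A|·|B| = 4·3 = 12 pairs (a, b) and collect distinct sums.
a = -7: -7+0=-7, -7+7=0, -7+9=2
a = -2: -2+0=-2, -2+7=5, -2+9=7
a = 3: 3+0=3, 3+7=10, 3+9=12
a = 9: 9+0=9, 9+7=16, 9+9=18
Collecting distinct sums: A + B = {-7, -2, 0, 2, 3, 5, 7, 9, 10, 12, 16, 18}
|A + B| = 12

A + B = {-7, -2, 0, 2, 3, 5, 7, 9, 10, 12, 16, 18}


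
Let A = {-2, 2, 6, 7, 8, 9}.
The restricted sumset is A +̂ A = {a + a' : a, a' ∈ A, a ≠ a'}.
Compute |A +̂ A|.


Restricted sumset: A +̂ A = {a + a' : a ∈ A, a' ∈ A, a ≠ a'}.
Equivalently, take A + A and drop any sum 2a that is achievable ONLY as a + a for a ∈ A (i.e. sums representable only with equal summands).
Enumerate pairs (a, a') with a < a' (symmetric, so each unordered pair gives one sum; this covers all a ≠ a'):
  -2 + 2 = 0
  -2 + 6 = 4
  -2 + 7 = 5
  -2 + 8 = 6
  -2 + 9 = 7
  2 + 6 = 8
  2 + 7 = 9
  2 + 8 = 10
  2 + 9 = 11
  6 + 7 = 13
  6 + 8 = 14
  6 + 9 = 15
  7 + 8 = 15
  7 + 9 = 16
  8 + 9 = 17
Collected distinct sums: {0, 4, 5, 6, 7, 8, 9, 10, 11, 13, 14, 15, 16, 17}
|A +̂ A| = 14
(Reference bound: |A +̂ A| ≥ 2|A| - 3 for |A| ≥ 2, with |A| = 6 giving ≥ 9.)

|A +̂ A| = 14


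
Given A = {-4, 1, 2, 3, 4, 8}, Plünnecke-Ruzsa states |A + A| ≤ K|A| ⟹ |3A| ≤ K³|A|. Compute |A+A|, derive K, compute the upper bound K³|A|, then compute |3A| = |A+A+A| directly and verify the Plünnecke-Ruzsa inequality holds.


|A| = 6.
Step 1: Compute A + A by enumerating all 36 pairs.
A + A = {-8, -3, -2, -1, 0, 2, 3, 4, 5, 6, 7, 8, 9, 10, 11, 12, 16}, so |A + A| = 17.
Step 2: Doubling constant K = |A + A|/|A| = 17/6 = 17/6 ≈ 2.8333.
Step 3: Plünnecke-Ruzsa gives |3A| ≤ K³·|A| = (2.8333)³ · 6 ≈ 136.4722.
Step 4: Compute 3A = A + A + A directly by enumerating all triples (a,b,c) ∈ A³; |3A| = 29.
Step 5: Check 29 ≤ 136.4722? Yes ✓.

K = 17/6, Plünnecke-Ruzsa bound K³|A| ≈ 136.4722, |3A| = 29, inequality holds.


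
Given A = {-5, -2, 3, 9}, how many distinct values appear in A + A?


A + A = {a + a' : a, a' ∈ A}; |A| = 4.
General bounds: 2|A| - 1 ≤ |A + A| ≤ |A|(|A|+1)/2, i.e. 7 ≤ |A + A| ≤ 10.
Lower bound 2|A|-1 is attained iff A is an arithmetic progression.
Enumerate sums a + a' for a ≤ a' (symmetric, so this suffices):
a = -5: -5+-5=-10, -5+-2=-7, -5+3=-2, -5+9=4
a = -2: -2+-2=-4, -2+3=1, -2+9=7
a = 3: 3+3=6, 3+9=12
a = 9: 9+9=18
Distinct sums: {-10, -7, -4, -2, 1, 4, 6, 7, 12, 18}
|A + A| = 10

|A + A| = 10


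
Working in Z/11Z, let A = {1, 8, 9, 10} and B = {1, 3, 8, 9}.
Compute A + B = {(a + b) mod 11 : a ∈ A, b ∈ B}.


Work in Z/11Z: reduce every sum a + b modulo 11.
Enumerate all 16 pairs:
a = 1: 1+1=2, 1+3=4, 1+8=9, 1+9=10
a = 8: 8+1=9, 8+3=0, 8+8=5, 8+9=6
a = 9: 9+1=10, 9+3=1, 9+8=6, 9+9=7
a = 10: 10+1=0, 10+3=2, 10+8=7, 10+9=8
Distinct residues collected: {0, 1, 2, 4, 5, 6, 7, 8, 9, 10}
|A + B| = 10 (out of 11 total residues).

A + B = {0, 1, 2, 4, 5, 6, 7, 8, 9, 10}


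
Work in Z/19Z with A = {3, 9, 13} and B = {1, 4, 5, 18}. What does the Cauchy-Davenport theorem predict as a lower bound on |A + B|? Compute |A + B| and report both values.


Cauchy-Davenport: |A + B| ≥ min(p, |A| + |B| - 1) for A, B nonempty in Z/pZ.
|A| = 3, |B| = 4, p = 19.
CD lower bound = min(19, 3 + 4 - 1) = min(19, 6) = 6.
Compute A + B mod 19 directly:
a = 3: 3+1=4, 3+4=7, 3+5=8, 3+18=2
a = 9: 9+1=10, 9+4=13, 9+5=14, 9+18=8
a = 13: 13+1=14, 13+4=17, 13+5=18, 13+18=12
A + B = {2, 4, 7, 8, 10, 12, 13, 14, 17, 18}, so |A + B| = 10.
Verify: 10 ≥ 6? Yes ✓.

CD lower bound = 6, actual |A + B| = 10.


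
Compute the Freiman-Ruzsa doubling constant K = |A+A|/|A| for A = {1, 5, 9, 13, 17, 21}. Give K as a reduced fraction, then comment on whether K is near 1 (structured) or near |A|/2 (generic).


|A| = 6.
Compute A + A by enumerating all 36 pairs.
A + A = {2, 6, 10, 14, 18, 22, 26, 30, 34, 38, 42}, so |A + A| = 11.
K = |A + A| / |A| = 11/6 (already in lowest terms) ≈ 1.8333.
Reference: AP of size 6 gives K = 11/6 ≈ 1.8333; a fully generic set of size 6 gives K ≈ 3.5000.

|A| = 6, |A + A| = 11, K = 11/6.


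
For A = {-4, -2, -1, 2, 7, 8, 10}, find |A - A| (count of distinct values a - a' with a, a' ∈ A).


A - A = {a - a' : a, a' ∈ A}; |A| = 7.
Bounds: 2|A|-1 ≤ |A - A| ≤ |A|² - |A| + 1, i.e. 13 ≤ |A - A| ≤ 43.
Note: 0 ∈ A - A always (from a - a). The set is symmetric: if d ∈ A - A then -d ∈ A - A.
Enumerate nonzero differences d = a - a' with a > a' (then include -d):
Positive differences: {1, 2, 3, 4, 5, 6, 8, 9, 10, 11, 12, 14}
Full difference set: {0} ∪ (positive diffs) ∪ (negative diffs).
|A - A| = 1 + 2·12 = 25 (matches direct enumeration: 25).

|A - A| = 25


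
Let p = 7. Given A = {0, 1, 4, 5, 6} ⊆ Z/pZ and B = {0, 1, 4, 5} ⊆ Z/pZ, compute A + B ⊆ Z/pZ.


Work in Z/7Z: reduce every sum a + b modulo 7.
Enumerate all 20 pairs:
a = 0: 0+0=0, 0+1=1, 0+4=4, 0+5=5
a = 1: 1+0=1, 1+1=2, 1+4=5, 1+5=6
a = 4: 4+0=4, 4+1=5, 4+4=1, 4+5=2
a = 5: 5+0=5, 5+1=6, 5+4=2, 5+5=3
a = 6: 6+0=6, 6+1=0, 6+4=3, 6+5=4
Distinct residues collected: {0, 1, 2, 3, 4, 5, 6}
|A + B| = 7 (out of 7 total residues).

A + B = {0, 1, 2, 3, 4, 5, 6}


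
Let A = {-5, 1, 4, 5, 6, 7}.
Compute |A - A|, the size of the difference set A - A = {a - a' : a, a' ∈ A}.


A - A = {a - a' : a, a' ∈ A}; |A| = 6.
Bounds: 2|A|-1 ≤ |A - A| ≤ |A|² - |A| + 1, i.e. 11 ≤ |A - A| ≤ 31.
Note: 0 ∈ A - A always (from a - a). The set is symmetric: if d ∈ A - A then -d ∈ A - A.
Enumerate nonzero differences d = a - a' with a > a' (then include -d):
Positive differences: {1, 2, 3, 4, 5, 6, 9, 10, 11, 12}
Full difference set: {0} ∪ (positive diffs) ∪ (negative diffs).
|A - A| = 1 + 2·10 = 21 (matches direct enumeration: 21).

|A - A| = 21


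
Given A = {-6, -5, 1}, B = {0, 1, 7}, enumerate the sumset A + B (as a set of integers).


A + B = {a + b : a ∈ A, b ∈ B}.
Enumerate all |A|·|B| = 3·3 = 9 pairs (a, b) and collect distinct sums.
a = -6: -6+0=-6, -6+1=-5, -6+7=1
a = -5: -5+0=-5, -5+1=-4, -5+7=2
a = 1: 1+0=1, 1+1=2, 1+7=8
Collecting distinct sums: A + B = {-6, -5, -4, 1, 2, 8}
|A + B| = 6

A + B = {-6, -5, -4, 1, 2, 8}


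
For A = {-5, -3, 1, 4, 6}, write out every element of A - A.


A - A = {a - a' : a, a' ∈ A}.
Compute a - a' for each ordered pair (a, a'):
a = -5: -5--5=0, -5--3=-2, -5-1=-6, -5-4=-9, -5-6=-11
a = -3: -3--5=2, -3--3=0, -3-1=-4, -3-4=-7, -3-6=-9
a = 1: 1--5=6, 1--3=4, 1-1=0, 1-4=-3, 1-6=-5
a = 4: 4--5=9, 4--3=7, 4-1=3, 4-4=0, 4-6=-2
a = 6: 6--5=11, 6--3=9, 6-1=5, 6-4=2, 6-6=0
Collecting distinct values (and noting 0 appears from a-a):
A - A = {-11, -9, -7, -6, -5, -4, -3, -2, 0, 2, 3, 4, 5, 6, 7, 9, 11}
|A - A| = 17

A - A = {-11, -9, -7, -6, -5, -4, -3, -2, 0, 2, 3, 4, 5, 6, 7, 9, 11}


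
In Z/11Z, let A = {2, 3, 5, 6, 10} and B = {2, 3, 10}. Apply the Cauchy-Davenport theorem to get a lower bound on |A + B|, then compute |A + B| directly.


Cauchy-Davenport: |A + B| ≥ min(p, |A| + |B| - 1) for A, B nonempty in Z/pZ.
|A| = 5, |B| = 3, p = 11.
CD lower bound = min(11, 5 + 3 - 1) = min(11, 7) = 7.
Compute A + B mod 11 directly:
a = 2: 2+2=4, 2+3=5, 2+10=1
a = 3: 3+2=5, 3+3=6, 3+10=2
a = 5: 5+2=7, 5+3=8, 5+10=4
a = 6: 6+2=8, 6+3=9, 6+10=5
a = 10: 10+2=1, 10+3=2, 10+10=9
A + B = {1, 2, 4, 5, 6, 7, 8, 9}, so |A + B| = 8.
Verify: 8 ≥ 7? Yes ✓.

CD lower bound = 7, actual |A + B| = 8.


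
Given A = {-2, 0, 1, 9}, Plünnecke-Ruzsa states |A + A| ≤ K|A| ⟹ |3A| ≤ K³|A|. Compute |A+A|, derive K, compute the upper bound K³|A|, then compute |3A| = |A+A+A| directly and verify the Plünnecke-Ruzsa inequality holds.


|A| = 4.
Step 1: Compute A + A by enumerating all 16 pairs.
A + A = {-4, -2, -1, 0, 1, 2, 7, 9, 10, 18}, so |A + A| = 10.
Step 2: Doubling constant K = |A + A|/|A| = 10/4 = 10/4 ≈ 2.5000.
Step 3: Plünnecke-Ruzsa gives |3A| ≤ K³·|A| = (2.5000)³ · 4 ≈ 62.5000.
Step 4: Compute 3A = A + A + A directly by enumerating all triples (a,b,c) ∈ A³; |3A| = 19.
Step 5: Check 19 ≤ 62.5000? Yes ✓.

K = 10/4, Plünnecke-Ruzsa bound K³|A| ≈ 62.5000, |3A| = 19, inequality holds.


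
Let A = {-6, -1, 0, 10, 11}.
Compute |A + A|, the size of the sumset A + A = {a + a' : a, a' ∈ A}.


A + A = {a + a' : a, a' ∈ A}; |A| = 5.
General bounds: 2|A| - 1 ≤ |A + A| ≤ |A|(|A|+1)/2, i.e. 9 ≤ |A + A| ≤ 15.
Lower bound 2|A|-1 is attained iff A is an arithmetic progression.
Enumerate sums a + a' for a ≤ a' (symmetric, so this suffices):
a = -6: -6+-6=-12, -6+-1=-7, -6+0=-6, -6+10=4, -6+11=5
a = -1: -1+-1=-2, -1+0=-1, -1+10=9, -1+11=10
a = 0: 0+0=0, 0+10=10, 0+11=11
a = 10: 10+10=20, 10+11=21
a = 11: 11+11=22
Distinct sums: {-12, -7, -6, -2, -1, 0, 4, 5, 9, 10, 11, 20, 21, 22}
|A + A| = 14

|A + A| = 14


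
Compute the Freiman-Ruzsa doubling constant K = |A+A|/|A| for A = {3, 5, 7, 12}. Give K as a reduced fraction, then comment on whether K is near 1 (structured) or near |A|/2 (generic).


|A| = 4.
Compute A + A by enumerating all 16 pairs.
A + A = {6, 8, 10, 12, 14, 15, 17, 19, 24}, so |A + A| = 9.
K = |A + A| / |A| = 9/4 (already in lowest terms) ≈ 2.2500.
Reference: AP of size 4 gives K = 7/4 ≈ 1.7500; a fully generic set of size 4 gives K ≈ 2.5000.

|A| = 4, |A + A| = 9, K = 9/4.


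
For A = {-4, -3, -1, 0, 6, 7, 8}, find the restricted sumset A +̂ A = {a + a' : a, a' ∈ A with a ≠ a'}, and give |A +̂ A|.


Restricted sumset: A +̂ A = {a + a' : a ∈ A, a' ∈ A, a ≠ a'}.
Equivalently, take A + A and drop any sum 2a that is achievable ONLY as a + a for a ∈ A (i.e. sums representable only with equal summands).
Enumerate pairs (a, a') with a < a' (symmetric, so each unordered pair gives one sum; this covers all a ≠ a'):
  -4 + -3 = -7
  -4 + -1 = -5
  -4 + 0 = -4
  -4 + 6 = 2
  -4 + 7 = 3
  -4 + 8 = 4
  -3 + -1 = -4
  -3 + 0 = -3
  -3 + 6 = 3
  -3 + 7 = 4
  -3 + 8 = 5
  -1 + 0 = -1
  -1 + 6 = 5
  -1 + 7 = 6
  -1 + 8 = 7
  0 + 6 = 6
  0 + 7 = 7
  0 + 8 = 8
  6 + 7 = 13
  6 + 8 = 14
  7 + 8 = 15
Collected distinct sums: {-7, -5, -4, -3, -1, 2, 3, 4, 5, 6, 7, 8, 13, 14, 15}
|A +̂ A| = 15
(Reference bound: |A +̂ A| ≥ 2|A| - 3 for |A| ≥ 2, with |A| = 7 giving ≥ 11.)

|A +̂ A| = 15


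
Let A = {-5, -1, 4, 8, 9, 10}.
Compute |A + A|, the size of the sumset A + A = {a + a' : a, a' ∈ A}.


A + A = {a + a' : a, a' ∈ A}; |A| = 6.
General bounds: 2|A| - 1 ≤ |A + A| ≤ |A|(|A|+1)/2, i.e. 11 ≤ |A + A| ≤ 21.
Lower bound 2|A|-1 is attained iff A is an arithmetic progression.
Enumerate sums a + a' for a ≤ a' (symmetric, so this suffices):
a = -5: -5+-5=-10, -5+-1=-6, -5+4=-1, -5+8=3, -5+9=4, -5+10=5
a = -1: -1+-1=-2, -1+4=3, -1+8=7, -1+9=8, -1+10=9
a = 4: 4+4=8, 4+8=12, 4+9=13, 4+10=14
a = 8: 8+8=16, 8+9=17, 8+10=18
a = 9: 9+9=18, 9+10=19
a = 10: 10+10=20
Distinct sums: {-10, -6, -2, -1, 3, 4, 5, 7, 8, 9, 12, 13, 14, 16, 17, 18, 19, 20}
|A + A| = 18

|A + A| = 18


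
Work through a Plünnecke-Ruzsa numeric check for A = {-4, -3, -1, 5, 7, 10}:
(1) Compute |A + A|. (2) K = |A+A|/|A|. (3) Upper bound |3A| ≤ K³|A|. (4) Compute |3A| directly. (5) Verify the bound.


|A| = 6.
Step 1: Compute A + A by enumerating all 36 pairs.
A + A = {-8, -7, -6, -5, -4, -2, 1, 2, 3, 4, 6, 7, 9, 10, 12, 14, 15, 17, 20}, so |A + A| = 19.
Step 2: Doubling constant K = |A + A|/|A| = 19/6 = 19/6 ≈ 3.1667.
Step 3: Plünnecke-Ruzsa gives |3A| ≤ K³·|A| = (3.1667)³ · 6 ≈ 190.5278.
Step 4: Compute 3A = A + A + A directly by enumerating all triples (a,b,c) ∈ A³; |3A| = 37.
Step 5: Check 37 ≤ 190.5278? Yes ✓.

K = 19/6, Plünnecke-Ruzsa bound K³|A| ≈ 190.5278, |3A| = 37, inequality holds.


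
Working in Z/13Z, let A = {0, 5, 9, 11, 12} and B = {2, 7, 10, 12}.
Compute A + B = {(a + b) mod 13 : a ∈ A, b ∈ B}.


Work in Z/13Z: reduce every sum a + b modulo 13.
Enumerate all 20 pairs:
a = 0: 0+2=2, 0+7=7, 0+10=10, 0+12=12
a = 5: 5+2=7, 5+7=12, 5+10=2, 5+12=4
a = 9: 9+2=11, 9+7=3, 9+10=6, 9+12=8
a = 11: 11+2=0, 11+7=5, 11+10=8, 11+12=10
a = 12: 12+2=1, 12+7=6, 12+10=9, 12+12=11
Distinct residues collected: {0, 1, 2, 3, 4, 5, 6, 7, 8, 9, 10, 11, 12}
|A + B| = 13 (out of 13 total residues).

A + B = {0, 1, 2, 3, 4, 5, 6, 7, 8, 9, 10, 11, 12}


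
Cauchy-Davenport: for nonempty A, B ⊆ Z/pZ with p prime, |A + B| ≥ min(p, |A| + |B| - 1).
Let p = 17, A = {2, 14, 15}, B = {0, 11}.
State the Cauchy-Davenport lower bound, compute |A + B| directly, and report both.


Cauchy-Davenport: |A + B| ≥ min(p, |A| + |B| - 1) for A, B nonempty in Z/pZ.
|A| = 3, |B| = 2, p = 17.
CD lower bound = min(17, 3 + 2 - 1) = min(17, 4) = 4.
Compute A + B mod 17 directly:
a = 2: 2+0=2, 2+11=13
a = 14: 14+0=14, 14+11=8
a = 15: 15+0=15, 15+11=9
A + B = {2, 8, 9, 13, 14, 15}, so |A + B| = 6.
Verify: 6 ≥ 4? Yes ✓.

CD lower bound = 4, actual |A + B| = 6.


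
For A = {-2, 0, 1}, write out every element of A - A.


A - A = {a - a' : a, a' ∈ A}.
Compute a - a' for each ordered pair (a, a'):
a = -2: -2--2=0, -2-0=-2, -2-1=-3
a = 0: 0--2=2, 0-0=0, 0-1=-1
a = 1: 1--2=3, 1-0=1, 1-1=0
Collecting distinct values (and noting 0 appears from a-a):
A - A = {-3, -2, -1, 0, 1, 2, 3}
|A - A| = 7

A - A = {-3, -2, -1, 0, 1, 2, 3}


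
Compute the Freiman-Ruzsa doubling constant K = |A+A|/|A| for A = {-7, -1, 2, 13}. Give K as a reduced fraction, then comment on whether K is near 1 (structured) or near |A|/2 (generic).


|A| = 4.
Compute A + A by enumerating all 16 pairs.
A + A = {-14, -8, -5, -2, 1, 4, 6, 12, 15, 26}, so |A + A| = 10.
K = |A + A| / |A| = 10/4 = 5/2 ≈ 2.5000.
Reference: AP of size 4 gives K = 7/4 ≈ 1.7500; a fully generic set of size 4 gives K ≈ 2.5000.

|A| = 4, |A + A| = 10, K = 10/4 = 5/2.


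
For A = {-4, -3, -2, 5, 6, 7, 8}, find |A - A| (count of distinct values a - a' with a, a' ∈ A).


A - A = {a - a' : a, a' ∈ A}; |A| = 7.
Bounds: 2|A|-1 ≤ |A - A| ≤ |A|² - |A| + 1, i.e. 13 ≤ |A - A| ≤ 43.
Note: 0 ∈ A - A always (from a - a). The set is symmetric: if d ∈ A - A then -d ∈ A - A.
Enumerate nonzero differences d = a - a' with a > a' (then include -d):
Positive differences: {1, 2, 3, 7, 8, 9, 10, 11, 12}
Full difference set: {0} ∪ (positive diffs) ∪ (negative diffs).
|A - A| = 1 + 2·9 = 19 (matches direct enumeration: 19).

|A - A| = 19


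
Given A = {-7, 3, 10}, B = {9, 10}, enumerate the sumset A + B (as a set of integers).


A + B = {a + b : a ∈ A, b ∈ B}.
Enumerate all |A|·|B| = 3·2 = 6 pairs (a, b) and collect distinct sums.
a = -7: -7+9=2, -7+10=3
a = 3: 3+9=12, 3+10=13
a = 10: 10+9=19, 10+10=20
Collecting distinct sums: A + B = {2, 3, 12, 13, 19, 20}
|A + B| = 6

A + B = {2, 3, 12, 13, 19, 20}


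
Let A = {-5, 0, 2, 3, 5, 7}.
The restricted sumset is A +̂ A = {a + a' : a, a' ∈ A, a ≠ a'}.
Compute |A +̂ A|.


Restricted sumset: A +̂ A = {a + a' : a ∈ A, a' ∈ A, a ≠ a'}.
Equivalently, take A + A and drop any sum 2a that is achievable ONLY as a + a for a ∈ A (i.e. sums representable only with equal summands).
Enumerate pairs (a, a') with a < a' (symmetric, so each unordered pair gives one sum; this covers all a ≠ a'):
  -5 + 0 = -5
  -5 + 2 = -3
  -5 + 3 = -2
  -5 + 5 = 0
  -5 + 7 = 2
  0 + 2 = 2
  0 + 3 = 3
  0 + 5 = 5
  0 + 7 = 7
  2 + 3 = 5
  2 + 5 = 7
  2 + 7 = 9
  3 + 5 = 8
  3 + 7 = 10
  5 + 7 = 12
Collected distinct sums: {-5, -3, -2, 0, 2, 3, 5, 7, 8, 9, 10, 12}
|A +̂ A| = 12
(Reference bound: |A +̂ A| ≥ 2|A| - 3 for |A| ≥ 2, with |A| = 6 giving ≥ 9.)

|A +̂ A| = 12


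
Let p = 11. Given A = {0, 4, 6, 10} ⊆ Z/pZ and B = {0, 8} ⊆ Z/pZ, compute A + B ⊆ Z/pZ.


Work in Z/11Z: reduce every sum a + b modulo 11.
Enumerate all 8 pairs:
a = 0: 0+0=0, 0+8=8
a = 4: 4+0=4, 4+8=1
a = 6: 6+0=6, 6+8=3
a = 10: 10+0=10, 10+8=7
Distinct residues collected: {0, 1, 3, 4, 6, 7, 8, 10}
|A + B| = 8 (out of 11 total residues).

A + B = {0, 1, 3, 4, 6, 7, 8, 10}


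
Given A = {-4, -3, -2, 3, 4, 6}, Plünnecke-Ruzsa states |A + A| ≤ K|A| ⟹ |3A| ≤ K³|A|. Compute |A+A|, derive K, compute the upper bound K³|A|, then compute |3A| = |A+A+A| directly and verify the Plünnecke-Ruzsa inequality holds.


|A| = 6.
Step 1: Compute A + A by enumerating all 36 pairs.
A + A = {-8, -7, -6, -5, -4, -1, 0, 1, 2, 3, 4, 6, 7, 8, 9, 10, 12}, so |A + A| = 17.
Step 2: Doubling constant K = |A + A|/|A| = 17/6 = 17/6 ≈ 2.8333.
Step 3: Plünnecke-Ruzsa gives |3A| ≤ K³·|A| = (2.8333)³ · 6 ≈ 136.4722.
Step 4: Compute 3A = A + A + A directly by enumerating all triples (a,b,c) ∈ A³; |3A| = 30.
Step 5: Check 30 ≤ 136.4722? Yes ✓.

K = 17/6, Plünnecke-Ruzsa bound K³|A| ≈ 136.4722, |3A| = 30, inequality holds.


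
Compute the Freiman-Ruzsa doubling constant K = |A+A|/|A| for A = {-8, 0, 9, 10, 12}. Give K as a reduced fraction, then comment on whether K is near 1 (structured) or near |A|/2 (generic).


|A| = 5.
Compute A + A by enumerating all 25 pairs.
A + A = {-16, -8, 0, 1, 2, 4, 9, 10, 12, 18, 19, 20, 21, 22, 24}, so |A + A| = 15.
K = |A + A| / |A| = 15/5 = 3/1 ≈ 3.0000.
Reference: AP of size 5 gives K = 9/5 ≈ 1.8000; a fully generic set of size 5 gives K ≈ 3.0000.

|A| = 5, |A + A| = 15, K = 15/5 = 3/1.


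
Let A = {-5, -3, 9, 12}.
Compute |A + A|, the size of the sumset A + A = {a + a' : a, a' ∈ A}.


A + A = {a + a' : a, a' ∈ A}; |A| = 4.
General bounds: 2|A| - 1 ≤ |A + A| ≤ |A|(|A|+1)/2, i.e. 7 ≤ |A + A| ≤ 10.
Lower bound 2|A|-1 is attained iff A is an arithmetic progression.
Enumerate sums a + a' for a ≤ a' (symmetric, so this suffices):
a = -5: -5+-5=-10, -5+-3=-8, -5+9=4, -5+12=7
a = -3: -3+-3=-6, -3+9=6, -3+12=9
a = 9: 9+9=18, 9+12=21
a = 12: 12+12=24
Distinct sums: {-10, -8, -6, 4, 6, 7, 9, 18, 21, 24}
|A + A| = 10

|A + A| = 10


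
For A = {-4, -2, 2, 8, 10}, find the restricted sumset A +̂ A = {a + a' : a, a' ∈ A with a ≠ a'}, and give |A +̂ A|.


Restricted sumset: A +̂ A = {a + a' : a ∈ A, a' ∈ A, a ≠ a'}.
Equivalently, take A + A and drop any sum 2a that is achievable ONLY as a + a for a ∈ A (i.e. sums representable only with equal summands).
Enumerate pairs (a, a') with a < a' (symmetric, so each unordered pair gives one sum; this covers all a ≠ a'):
  -4 + -2 = -6
  -4 + 2 = -2
  -4 + 8 = 4
  -4 + 10 = 6
  -2 + 2 = 0
  -2 + 8 = 6
  -2 + 10 = 8
  2 + 8 = 10
  2 + 10 = 12
  8 + 10 = 18
Collected distinct sums: {-6, -2, 0, 4, 6, 8, 10, 12, 18}
|A +̂ A| = 9
(Reference bound: |A +̂ A| ≥ 2|A| - 3 for |A| ≥ 2, with |A| = 5 giving ≥ 7.)

|A +̂ A| = 9


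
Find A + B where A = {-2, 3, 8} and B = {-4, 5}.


A + B = {a + b : a ∈ A, b ∈ B}.
Enumerate all |A|·|B| = 3·2 = 6 pairs (a, b) and collect distinct sums.
a = -2: -2+-4=-6, -2+5=3
a = 3: 3+-4=-1, 3+5=8
a = 8: 8+-4=4, 8+5=13
Collecting distinct sums: A + B = {-6, -1, 3, 4, 8, 13}
|A + B| = 6

A + B = {-6, -1, 3, 4, 8, 13}


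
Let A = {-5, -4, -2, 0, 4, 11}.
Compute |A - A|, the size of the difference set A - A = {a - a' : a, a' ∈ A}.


A - A = {a - a' : a, a' ∈ A}; |A| = 6.
Bounds: 2|A|-1 ≤ |A - A| ≤ |A|² - |A| + 1, i.e. 11 ≤ |A - A| ≤ 31.
Note: 0 ∈ A - A always (from a - a). The set is symmetric: if d ∈ A - A then -d ∈ A - A.
Enumerate nonzero differences d = a - a' with a > a' (then include -d):
Positive differences: {1, 2, 3, 4, 5, 6, 7, 8, 9, 11, 13, 15, 16}
Full difference set: {0} ∪ (positive diffs) ∪ (negative diffs).
|A - A| = 1 + 2·13 = 27 (matches direct enumeration: 27).

|A - A| = 27


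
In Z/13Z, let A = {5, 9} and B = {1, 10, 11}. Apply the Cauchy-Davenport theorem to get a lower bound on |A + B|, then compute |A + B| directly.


Cauchy-Davenport: |A + B| ≥ min(p, |A| + |B| - 1) for A, B nonempty in Z/pZ.
|A| = 2, |B| = 3, p = 13.
CD lower bound = min(13, 2 + 3 - 1) = min(13, 4) = 4.
Compute A + B mod 13 directly:
a = 5: 5+1=6, 5+10=2, 5+11=3
a = 9: 9+1=10, 9+10=6, 9+11=7
A + B = {2, 3, 6, 7, 10}, so |A + B| = 5.
Verify: 5 ≥ 4? Yes ✓.

CD lower bound = 4, actual |A + B| = 5.


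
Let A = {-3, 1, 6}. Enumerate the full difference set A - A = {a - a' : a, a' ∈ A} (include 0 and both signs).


A - A = {a - a' : a, a' ∈ A}.
Compute a - a' for each ordered pair (a, a'):
a = -3: -3--3=0, -3-1=-4, -3-6=-9
a = 1: 1--3=4, 1-1=0, 1-6=-5
a = 6: 6--3=9, 6-1=5, 6-6=0
Collecting distinct values (and noting 0 appears from a-a):
A - A = {-9, -5, -4, 0, 4, 5, 9}
|A - A| = 7

A - A = {-9, -5, -4, 0, 4, 5, 9}


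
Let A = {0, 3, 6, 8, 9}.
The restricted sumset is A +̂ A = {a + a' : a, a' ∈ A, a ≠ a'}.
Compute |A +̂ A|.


Restricted sumset: A +̂ A = {a + a' : a ∈ A, a' ∈ A, a ≠ a'}.
Equivalently, take A + A and drop any sum 2a that is achievable ONLY as a + a for a ∈ A (i.e. sums representable only with equal summands).
Enumerate pairs (a, a') with a < a' (symmetric, so each unordered pair gives one sum; this covers all a ≠ a'):
  0 + 3 = 3
  0 + 6 = 6
  0 + 8 = 8
  0 + 9 = 9
  3 + 6 = 9
  3 + 8 = 11
  3 + 9 = 12
  6 + 8 = 14
  6 + 9 = 15
  8 + 9 = 17
Collected distinct sums: {3, 6, 8, 9, 11, 12, 14, 15, 17}
|A +̂ A| = 9
(Reference bound: |A +̂ A| ≥ 2|A| - 3 for |A| ≥ 2, with |A| = 5 giving ≥ 7.)

|A +̂ A| = 9


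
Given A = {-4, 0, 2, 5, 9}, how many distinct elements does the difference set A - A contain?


A - A = {a - a' : a, a' ∈ A}; |A| = 5.
Bounds: 2|A|-1 ≤ |A - A| ≤ |A|² - |A| + 1, i.e. 9 ≤ |A - A| ≤ 21.
Note: 0 ∈ A - A always (from a - a). The set is symmetric: if d ∈ A - A then -d ∈ A - A.
Enumerate nonzero differences d = a - a' with a > a' (then include -d):
Positive differences: {2, 3, 4, 5, 6, 7, 9, 13}
Full difference set: {0} ∪ (positive diffs) ∪ (negative diffs).
|A - A| = 1 + 2·8 = 17 (matches direct enumeration: 17).

|A - A| = 17


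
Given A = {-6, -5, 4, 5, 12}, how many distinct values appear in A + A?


A + A = {a + a' : a, a' ∈ A}; |A| = 5.
General bounds: 2|A| - 1 ≤ |A + A| ≤ |A|(|A|+1)/2, i.e. 9 ≤ |A + A| ≤ 15.
Lower bound 2|A|-1 is attained iff A is an arithmetic progression.
Enumerate sums a + a' for a ≤ a' (symmetric, so this suffices):
a = -6: -6+-6=-12, -6+-5=-11, -6+4=-2, -6+5=-1, -6+12=6
a = -5: -5+-5=-10, -5+4=-1, -5+5=0, -5+12=7
a = 4: 4+4=8, 4+5=9, 4+12=16
a = 5: 5+5=10, 5+12=17
a = 12: 12+12=24
Distinct sums: {-12, -11, -10, -2, -1, 0, 6, 7, 8, 9, 10, 16, 17, 24}
|A + A| = 14

|A + A| = 14


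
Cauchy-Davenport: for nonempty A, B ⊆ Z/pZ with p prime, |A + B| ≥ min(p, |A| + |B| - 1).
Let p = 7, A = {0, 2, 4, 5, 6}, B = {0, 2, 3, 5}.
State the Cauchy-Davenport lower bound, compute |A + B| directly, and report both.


Cauchy-Davenport: |A + B| ≥ min(p, |A| + |B| - 1) for A, B nonempty in Z/pZ.
|A| = 5, |B| = 4, p = 7.
CD lower bound = min(7, 5 + 4 - 1) = min(7, 8) = 7.
Compute A + B mod 7 directly:
a = 0: 0+0=0, 0+2=2, 0+3=3, 0+5=5
a = 2: 2+0=2, 2+2=4, 2+3=5, 2+5=0
a = 4: 4+0=4, 4+2=6, 4+3=0, 4+5=2
a = 5: 5+0=5, 5+2=0, 5+3=1, 5+5=3
a = 6: 6+0=6, 6+2=1, 6+3=2, 6+5=4
A + B = {0, 1, 2, 3, 4, 5, 6}, so |A + B| = 7.
Verify: 7 ≥ 7? Yes ✓.

CD lower bound = 7, actual |A + B| = 7.


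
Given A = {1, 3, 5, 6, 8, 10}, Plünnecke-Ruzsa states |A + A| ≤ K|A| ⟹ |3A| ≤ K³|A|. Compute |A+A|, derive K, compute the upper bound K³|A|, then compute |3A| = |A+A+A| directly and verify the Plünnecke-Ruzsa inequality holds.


|A| = 6.
Step 1: Compute A + A by enumerating all 36 pairs.
A + A = {2, 4, 6, 7, 8, 9, 10, 11, 12, 13, 14, 15, 16, 18, 20}, so |A + A| = 15.
Step 2: Doubling constant K = |A + A|/|A| = 15/6 = 15/6 ≈ 2.5000.
Step 3: Plünnecke-Ruzsa gives |3A| ≤ K³·|A| = (2.5000)³ · 6 ≈ 93.7500.
Step 4: Compute 3A = A + A + A directly by enumerating all triples (a,b,c) ∈ A³; |3A| = 24.
Step 5: Check 24 ≤ 93.7500? Yes ✓.

K = 15/6, Plünnecke-Ruzsa bound K³|A| ≈ 93.7500, |3A| = 24, inequality holds.


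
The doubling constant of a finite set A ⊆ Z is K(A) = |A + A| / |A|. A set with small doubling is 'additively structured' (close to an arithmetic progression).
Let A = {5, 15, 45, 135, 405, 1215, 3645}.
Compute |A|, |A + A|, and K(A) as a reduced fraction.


|A| = 7.
Compute A + A by enumerating all 49 pairs.
A + A = {10, 20, 30, 50, 60, 90, 140, 150, 180, 270, 410, 420, 450, 540, 810, 1220, 1230, 1260, 1350, 1620, 2430, 3650, 3660, 3690, 3780, 4050, 4860, 7290}, so |A + A| = 28.
K = |A + A| / |A| = 28/7 = 4/1 ≈ 4.0000.
Reference: AP of size 7 gives K = 13/7 ≈ 1.8571; a fully generic set of size 7 gives K ≈ 4.0000.

|A| = 7, |A + A| = 28, K = 28/7 = 4/1.


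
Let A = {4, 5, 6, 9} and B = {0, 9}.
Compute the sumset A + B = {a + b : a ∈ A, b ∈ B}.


A + B = {a + b : a ∈ A, b ∈ B}.
Enumerate all |A|·|B| = 4·2 = 8 pairs (a, b) and collect distinct sums.
a = 4: 4+0=4, 4+9=13
a = 5: 5+0=5, 5+9=14
a = 6: 6+0=6, 6+9=15
a = 9: 9+0=9, 9+9=18
Collecting distinct sums: A + B = {4, 5, 6, 9, 13, 14, 15, 18}
|A + B| = 8

A + B = {4, 5, 6, 9, 13, 14, 15, 18}


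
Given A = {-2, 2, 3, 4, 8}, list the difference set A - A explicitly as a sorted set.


A - A = {a - a' : a, a' ∈ A}.
Compute a - a' for each ordered pair (a, a'):
a = -2: -2--2=0, -2-2=-4, -2-3=-5, -2-4=-6, -2-8=-10
a = 2: 2--2=4, 2-2=0, 2-3=-1, 2-4=-2, 2-8=-6
a = 3: 3--2=5, 3-2=1, 3-3=0, 3-4=-1, 3-8=-5
a = 4: 4--2=6, 4-2=2, 4-3=1, 4-4=0, 4-8=-4
a = 8: 8--2=10, 8-2=6, 8-3=5, 8-4=4, 8-8=0
Collecting distinct values (and noting 0 appears from a-a):
A - A = {-10, -6, -5, -4, -2, -1, 0, 1, 2, 4, 5, 6, 10}
|A - A| = 13

A - A = {-10, -6, -5, -4, -2, -1, 0, 1, 2, 4, 5, 6, 10}


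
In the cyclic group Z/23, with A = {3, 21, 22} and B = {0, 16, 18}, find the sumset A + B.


Work in Z/23Z: reduce every sum a + b modulo 23.
Enumerate all 9 pairs:
a = 3: 3+0=3, 3+16=19, 3+18=21
a = 21: 21+0=21, 21+16=14, 21+18=16
a = 22: 22+0=22, 22+16=15, 22+18=17
Distinct residues collected: {3, 14, 15, 16, 17, 19, 21, 22}
|A + B| = 8 (out of 23 total residues).

A + B = {3, 14, 15, 16, 17, 19, 21, 22}


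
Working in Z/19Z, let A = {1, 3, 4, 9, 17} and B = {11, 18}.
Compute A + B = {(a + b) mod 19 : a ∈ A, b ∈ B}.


Work in Z/19Z: reduce every sum a + b modulo 19.
Enumerate all 10 pairs:
a = 1: 1+11=12, 1+18=0
a = 3: 3+11=14, 3+18=2
a = 4: 4+11=15, 4+18=3
a = 9: 9+11=1, 9+18=8
a = 17: 17+11=9, 17+18=16
Distinct residues collected: {0, 1, 2, 3, 8, 9, 12, 14, 15, 16}
|A + B| = 10 (out of 19 total residues).

A + B = {0, 1, 2, 3, 8, 9, 12, 14, 15, 16}


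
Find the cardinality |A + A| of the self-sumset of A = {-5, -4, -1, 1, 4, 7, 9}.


A + A = {a + a' : a, a' ∈ A}; |A| = 7.
General bounds: 2|A| - 1 ≤ |A + A| ≤ |A|(|A|+1)/2, i.e. 13 ≤ |A + A| ≤ 28.
Lower bound 2|A|-1 is attained iff A is an arithmetic progression.
Enumerate sums a + a' for a ≤ a' (symmetric, so this suffices):
a = -5: -5+-5=-10, -5+-4=-9, -5+-1=-6, -5+1=-4, -5+4=-1, -5+7=2, -5+9=4
a = -4: -4+-4=-8, -4+-1=-5, -4+1=-3, -4+4=0, -4+7=3, -4+9=5
a = -1: -1+-1=-2, -1+1=0, -1+4=3, -1+7=6, -1+9=8
a = 1: 1+1=2, 1+4=5, 1+7=8, 1+9=10
a = 4: 4+4=8, 4+7=11, 4+9=13
a = 7: 7+7=14, 7+9=16
a = 9: 9+9=18
Distinct sums: {-10, -9, -8, -6, -5, -4, -3, -2, -1, 0, 2, 3, 4, 5, 6, 8, 10, 11, 13, 14, 16, 18}
|A + A| = 22

|A + A| = 22
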